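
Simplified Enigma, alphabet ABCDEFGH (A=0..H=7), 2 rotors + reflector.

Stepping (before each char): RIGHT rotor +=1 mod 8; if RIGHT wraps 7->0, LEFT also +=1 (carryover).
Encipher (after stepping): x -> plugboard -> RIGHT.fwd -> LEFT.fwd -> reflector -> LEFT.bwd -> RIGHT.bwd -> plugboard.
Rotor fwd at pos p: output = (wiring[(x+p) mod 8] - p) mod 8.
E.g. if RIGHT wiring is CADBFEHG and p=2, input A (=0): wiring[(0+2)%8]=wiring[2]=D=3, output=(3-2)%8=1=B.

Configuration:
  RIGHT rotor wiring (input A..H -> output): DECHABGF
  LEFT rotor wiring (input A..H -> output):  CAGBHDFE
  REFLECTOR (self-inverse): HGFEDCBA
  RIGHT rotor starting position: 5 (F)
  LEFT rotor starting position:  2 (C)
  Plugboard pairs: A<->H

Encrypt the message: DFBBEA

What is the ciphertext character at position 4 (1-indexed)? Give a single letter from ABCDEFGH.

Char 1 ('D'): step: R->6, L=2; D->plug->D->R->G->L->A->refl->H->L'->B->R'->F->plug->F
Char 2 ('F'): step: R->7, L=2; F->plug->F->R->B->L->H->refl->A->L'->G->R'->A->plug->H
Char 3 ('B'): step: R->0, L->3 (L advanced); B->plug->B->R->E->L->B->refl->G->L'->A->R'->E->plug->E
Char 4 ('B'): step: R->1, L=3; B->plug->B->R->B->L->E->refl->D->L'->H->R'->D->plug->D

D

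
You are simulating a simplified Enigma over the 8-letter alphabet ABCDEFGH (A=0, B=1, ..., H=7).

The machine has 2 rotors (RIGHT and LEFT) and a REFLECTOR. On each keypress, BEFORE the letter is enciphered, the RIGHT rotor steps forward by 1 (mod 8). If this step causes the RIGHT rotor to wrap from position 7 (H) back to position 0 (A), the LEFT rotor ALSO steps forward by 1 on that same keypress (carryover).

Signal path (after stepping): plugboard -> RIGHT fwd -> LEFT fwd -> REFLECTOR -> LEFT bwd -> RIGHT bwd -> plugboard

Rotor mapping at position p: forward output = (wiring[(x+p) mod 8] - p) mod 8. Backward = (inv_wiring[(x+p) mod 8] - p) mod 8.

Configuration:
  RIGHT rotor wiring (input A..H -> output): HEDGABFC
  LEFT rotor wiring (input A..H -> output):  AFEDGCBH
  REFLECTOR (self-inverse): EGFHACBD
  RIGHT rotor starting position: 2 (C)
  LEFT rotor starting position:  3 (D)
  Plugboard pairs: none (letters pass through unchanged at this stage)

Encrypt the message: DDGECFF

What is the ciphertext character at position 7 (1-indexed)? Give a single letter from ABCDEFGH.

Char 1 ('D'): step: R->3, L=3; D->plug->D->R->C->L->H->refl->D->L'->B->R'->G->plug->G
Char 2 ('D'): step: R->4, L=3; D->plug->D->R->G->L->C->refl->F->L'->F->R'->B->plug->B
Char 3 ('G'): step: R->5, L=3; G->plug->G->R->B->L->D->refl->H->L'->C->R'->D->plug->D
Char 4 ('E'): step: R->6, L=3; E->plug->E->R->F->L->F->refl->C->L'->G->R'->D->plug->D
Char 5 ('C'): step: R->7, L=3; C->plug->C->R->F->L->F->refl->C->L'->G->R'->H->plug->H
Char 6 ('F'): step: R->0, L->4 (L advanced); F->plug->F->R->B->L->G->refl->B->L'->F->R'->G->plug->G
Char 7 ('F'): step: R->1, L=4; F->plug->F->R->E->L->E->refl->A->L'->G->R'->H->plug->H

H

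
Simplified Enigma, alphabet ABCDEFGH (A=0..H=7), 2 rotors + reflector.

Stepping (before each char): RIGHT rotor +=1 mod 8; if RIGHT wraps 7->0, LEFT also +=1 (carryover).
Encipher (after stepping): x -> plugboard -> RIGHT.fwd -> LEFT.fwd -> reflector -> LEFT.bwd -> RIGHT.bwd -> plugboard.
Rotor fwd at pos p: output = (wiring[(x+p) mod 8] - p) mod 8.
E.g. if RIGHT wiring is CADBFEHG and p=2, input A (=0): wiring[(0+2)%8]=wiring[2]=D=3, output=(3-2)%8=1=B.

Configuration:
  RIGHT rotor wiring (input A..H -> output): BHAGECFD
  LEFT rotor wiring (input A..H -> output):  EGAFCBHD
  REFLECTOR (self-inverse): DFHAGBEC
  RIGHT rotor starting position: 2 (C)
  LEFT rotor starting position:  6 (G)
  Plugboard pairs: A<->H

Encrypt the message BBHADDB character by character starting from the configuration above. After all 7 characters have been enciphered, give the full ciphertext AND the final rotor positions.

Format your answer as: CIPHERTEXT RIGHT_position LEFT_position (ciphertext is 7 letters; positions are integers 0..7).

Answer: EADBCFC 1 7

Derivation:
Char 1 ('B'): step: R->3, L=6; B->plug->B->R->B->L->F->refl->B->L'->A->R'->E->plug->E
Char 2 ('B'): step: R->4, L=6; B->plug->B->R->G->L->E->refl->G->L'->C->R'->H->plug->A
Char 3 ('H'): step: R->5, L=6; H->plug->A->R->F->L->H->refl->C->L'->E->R'->D->plug->D
Char 4 ('A'): step: R->6, L=6; A->plug->H->R->E->L->C->refl->H->L'->F->R'->B->plug->B
Char 5 ('D'): step: R->7, L=6; D->plug->D->R->B->L->F->refl->B->L'->A->R'->C->plug->C
Char 6 ('D'): step: R->0, L->7 (L advanced); D->plug->D->R->G->L->C->refl->H->L'->C->R'->F->plug->F
Char 7 ('B'): step: R->1, L=7; B->plug->B->R->H->L->A->refl->D->L'->F->R'->C->plug->C
Final: ciphertext=EADBCFC, RIGHT=1, LEFT=7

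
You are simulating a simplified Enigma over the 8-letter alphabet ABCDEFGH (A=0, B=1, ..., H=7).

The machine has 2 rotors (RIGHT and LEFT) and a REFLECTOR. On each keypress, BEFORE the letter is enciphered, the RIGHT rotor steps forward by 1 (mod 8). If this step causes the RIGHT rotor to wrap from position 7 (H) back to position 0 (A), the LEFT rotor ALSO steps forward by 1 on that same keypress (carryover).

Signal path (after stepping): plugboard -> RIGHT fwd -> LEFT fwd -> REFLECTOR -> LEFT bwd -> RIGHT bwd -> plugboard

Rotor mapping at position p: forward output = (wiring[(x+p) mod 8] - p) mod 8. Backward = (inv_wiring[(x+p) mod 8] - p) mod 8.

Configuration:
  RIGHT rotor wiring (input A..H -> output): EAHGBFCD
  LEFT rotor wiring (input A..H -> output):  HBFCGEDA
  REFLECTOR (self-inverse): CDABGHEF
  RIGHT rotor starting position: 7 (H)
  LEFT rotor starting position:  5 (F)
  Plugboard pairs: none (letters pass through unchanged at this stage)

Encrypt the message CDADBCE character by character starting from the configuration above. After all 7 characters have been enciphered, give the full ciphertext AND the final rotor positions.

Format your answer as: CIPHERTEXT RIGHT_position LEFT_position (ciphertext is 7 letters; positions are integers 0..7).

Char 1 ('C'): step: R->0, L->6 (L advanced); C->plug->C->R->H->L->G->refl->E->L'->F->R'->F->plug->F
Char 2 ('D'): step: R->1, L=6; D->plug->D->R->A->L->F->refl->H->L'->E->R'->E->plug->E
Char 3 ('A'): step: R->2, L=6; A->plug->A->R->F->L->E->refl->G->L'->H->R'->C->plug->C
Char 4 ('D'): step: R->3, L=6; D->plug->D->R->H->L->G->refl->E->L'->F->R'->G->plug->G
Char 5 ('B'): step: R->4, L=6; B->plug->B->R->B->L->C->refl->A->L'->G->R'->C->plug->C
Char 6 ('C'): step: R->5, L=6; C->plug->C->R->G->L->A->refl->C->L'->B->R'->G->plug->G
Char 7 ('E'): step: R->6, L=6; E->plug->E->R->B->L->C->refl->A->L'->G->R'->C->plug->C
Final: ciphertext=FECGCGC, RIGHT=6, LEFT=6

Answer: FECGCGC 6 6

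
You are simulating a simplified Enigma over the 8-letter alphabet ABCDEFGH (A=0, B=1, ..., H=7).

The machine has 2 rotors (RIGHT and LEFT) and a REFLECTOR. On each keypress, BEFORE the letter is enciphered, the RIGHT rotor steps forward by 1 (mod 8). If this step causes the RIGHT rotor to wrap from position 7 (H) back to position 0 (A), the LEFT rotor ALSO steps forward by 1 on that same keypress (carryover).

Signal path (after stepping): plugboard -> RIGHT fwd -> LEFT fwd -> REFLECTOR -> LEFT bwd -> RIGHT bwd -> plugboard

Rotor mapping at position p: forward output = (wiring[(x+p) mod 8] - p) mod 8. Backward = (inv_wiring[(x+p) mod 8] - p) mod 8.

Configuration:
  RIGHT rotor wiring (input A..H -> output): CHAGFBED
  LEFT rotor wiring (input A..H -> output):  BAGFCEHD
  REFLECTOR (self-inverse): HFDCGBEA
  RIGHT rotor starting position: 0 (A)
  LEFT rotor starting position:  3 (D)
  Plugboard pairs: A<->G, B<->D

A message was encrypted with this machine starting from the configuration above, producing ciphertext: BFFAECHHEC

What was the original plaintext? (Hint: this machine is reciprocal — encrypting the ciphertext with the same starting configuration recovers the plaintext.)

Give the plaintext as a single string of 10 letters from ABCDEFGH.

Answer: HDEGCBDFCF

Derivation:
Char 1 ('B'): step: R->1, L=3; B->plug->D->R->E->L->A->refl->H->L'->B->R'->H->plug->H
Char 2 ('F'): step: R->2, L=3; F->plug->F->R->B->L->H->refl->A->L'->E->R'->B->plug->D
Char 3 ('F'): step: R->3, L=3; F->plug->F->R->H->L->D->refl->C->L'->A->R'->E->plug->E
Char 4 ('A'): step: R->4, L=3; A->plug->G->R->E->L->A->refl->H->L'->B->R'->A->plug->G
Char 5 ('E'): step: R->5, L=3; E->plug->E->R->C->L->B->refl->F->L'->G->R'->C->plug->C
Char 6 ('C'): step: R->6, L=3; C->plug->C->R->E->L->A->refl->H->L'->B->R'->D->plug->B
Char 7 ('H'): step: R->7, L=3; H->plug->H->R->F->L->G->refl->E->L'->D->R'->B->plug->D
Char 8 ('H'): step: R->0, L->4 (L advanced); H->plug->H->R->D->L->H->refl->A->L'->B->R'->F->plug->F
Char 9 ('E'): step: R->1, L=4; E->plug->E->R->A->L->G->refl->E->L'->F->R'->C->plug->C
Char 10 ('C'): step: R->2, L=4; C->plug->C->R->D->L->H->refl->A->L'->B->R'->F->plug->F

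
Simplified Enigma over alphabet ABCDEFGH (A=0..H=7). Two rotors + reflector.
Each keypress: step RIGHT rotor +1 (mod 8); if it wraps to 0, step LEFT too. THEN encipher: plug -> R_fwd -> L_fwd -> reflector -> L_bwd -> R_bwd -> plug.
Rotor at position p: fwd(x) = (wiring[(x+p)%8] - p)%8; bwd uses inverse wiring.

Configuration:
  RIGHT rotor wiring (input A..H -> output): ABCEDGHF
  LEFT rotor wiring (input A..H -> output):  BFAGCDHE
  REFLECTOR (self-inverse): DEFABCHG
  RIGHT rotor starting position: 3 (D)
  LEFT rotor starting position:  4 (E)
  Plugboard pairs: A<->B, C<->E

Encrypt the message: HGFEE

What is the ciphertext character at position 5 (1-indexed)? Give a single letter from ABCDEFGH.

Char 1 ('H'): step: R->4, L=4; H->plug->H->R->A->L->G->refl->H->L'->B->R'->D->plug->D
Char 2 ('G'): step: R->5, L=4; G->plug->G->R->H->L->C->refl->F->L'->E->R'->E->plug->C
Char 3 ('F'): step: R->6, L=4; F->plug->F->R->G->L->E->refl->B->L'->F->R'->G->plug->G
Char 4 ('E'): step: R->7, L=4; E->plug->C->R->C->L->D->refl->A->L'->D->R'->D->plug->D
Char 5 ('E'): step: R->0, L->5 (L advanced); E->plug->C->R->C->L->H->refl->G->L'->A->R'->A->plug->B

B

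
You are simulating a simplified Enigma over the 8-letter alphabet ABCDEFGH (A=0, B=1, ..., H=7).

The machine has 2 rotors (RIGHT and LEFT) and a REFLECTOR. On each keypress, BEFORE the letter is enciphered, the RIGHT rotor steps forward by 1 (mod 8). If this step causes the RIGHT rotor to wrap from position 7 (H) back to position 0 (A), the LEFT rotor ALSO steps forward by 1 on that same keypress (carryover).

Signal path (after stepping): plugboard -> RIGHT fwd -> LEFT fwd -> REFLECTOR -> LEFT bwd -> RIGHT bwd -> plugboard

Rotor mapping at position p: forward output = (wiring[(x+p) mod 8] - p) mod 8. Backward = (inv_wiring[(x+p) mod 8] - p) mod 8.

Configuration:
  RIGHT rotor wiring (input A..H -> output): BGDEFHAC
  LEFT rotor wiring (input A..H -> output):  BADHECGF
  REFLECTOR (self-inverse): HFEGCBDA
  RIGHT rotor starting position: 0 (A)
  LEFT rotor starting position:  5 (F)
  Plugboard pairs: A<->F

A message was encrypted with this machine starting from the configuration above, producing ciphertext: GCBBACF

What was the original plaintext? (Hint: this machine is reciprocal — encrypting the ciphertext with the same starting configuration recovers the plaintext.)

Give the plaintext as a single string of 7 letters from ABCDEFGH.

Answer: HEEDBAA

Derivation:
Char 1 ('G'): step: R->1, L=5; G->plug->G->R->B->L->B->refl->F->L'->A->R'->H->plug->H
Char 2 ('C'): step: R->2, L=5; C->plug->C->R->D->L->E->refl->C->L'->G->R'->E->plug->E
Char 3 ('B'): step: R->3, L=5; B->plug->B->R->C->L->A->refl->H->L'->H->R'->E->plug->E
Char 4 ('B'): step: R->4, L=5; B->plug->B->R->D->L->E->refl->C->L'->G->R'->D->plug->D
Char 5 ('A'): step: R->5, L=5; A->plug->F->R->G->L->C->refl->E->L'->D->R'->B->plug->B
Char 6 ('C'): step: R->6, L=5; C->plug->C->R->D->L->E->refl->C->L'->G->R'->F->plug->A
Char 7 ('F'): step: R->7, L=5; F->plug->A->R->D->L->E->refl->C->L'->G->R'->F->plug->A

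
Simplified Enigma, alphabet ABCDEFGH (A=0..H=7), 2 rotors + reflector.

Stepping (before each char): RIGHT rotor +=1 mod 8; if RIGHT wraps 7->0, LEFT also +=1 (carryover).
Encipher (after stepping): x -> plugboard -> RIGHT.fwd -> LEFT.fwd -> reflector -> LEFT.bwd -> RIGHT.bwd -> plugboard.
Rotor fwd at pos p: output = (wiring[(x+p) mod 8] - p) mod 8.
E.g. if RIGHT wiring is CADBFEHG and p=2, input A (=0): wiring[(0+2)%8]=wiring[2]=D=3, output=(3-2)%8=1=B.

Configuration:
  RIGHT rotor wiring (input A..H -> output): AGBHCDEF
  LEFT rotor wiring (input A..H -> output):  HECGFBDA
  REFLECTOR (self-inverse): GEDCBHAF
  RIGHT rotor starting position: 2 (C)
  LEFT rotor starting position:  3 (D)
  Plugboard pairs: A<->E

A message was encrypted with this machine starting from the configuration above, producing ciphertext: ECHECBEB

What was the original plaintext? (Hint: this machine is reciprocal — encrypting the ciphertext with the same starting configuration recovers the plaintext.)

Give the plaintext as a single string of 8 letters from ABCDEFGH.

Char 1 ('E'): step: R->3, L=3; E->plug->A->R->E->L->F->refl->H->L'->H->R'->B->plug->B
Char 2 ('C'): step: R->4, L=3; C->plug->C->R->A->L->D->refl->C->L'->B->R'->D->plug->D
Char 3 ('H'): step: R->5, L=3; H->plug->H->R->F->L->E->refl->B->L'->G->R'->A->plug->E
Char 4 ('E'): step: R->6, L=3; E->plug->A->R->G->L->B->refl->E->L'->F->R'->H->plug->H
Char 5 ('C'): step: R->7, L=3; C->plug->C->R->H->L->H->refl->F->L'->E->R'->G->plug->G
Char 6 ('B'): step: R->0, L->4 (L advanced); B->plug->B->R->G->L->G->refl->A->L'->F->R'->H->plug->H
Char 7 ('E'): step: R->1, L=4; E->plug->A->R->F->L->A->refl->G->L'->G->R'->C->plug->C
Char 8 ('B'): step: R->2, L=4; B->plug->B->R->F->L->A->refl->G->L'->G->R'->G->plug->G

Answer: BDEHGHCG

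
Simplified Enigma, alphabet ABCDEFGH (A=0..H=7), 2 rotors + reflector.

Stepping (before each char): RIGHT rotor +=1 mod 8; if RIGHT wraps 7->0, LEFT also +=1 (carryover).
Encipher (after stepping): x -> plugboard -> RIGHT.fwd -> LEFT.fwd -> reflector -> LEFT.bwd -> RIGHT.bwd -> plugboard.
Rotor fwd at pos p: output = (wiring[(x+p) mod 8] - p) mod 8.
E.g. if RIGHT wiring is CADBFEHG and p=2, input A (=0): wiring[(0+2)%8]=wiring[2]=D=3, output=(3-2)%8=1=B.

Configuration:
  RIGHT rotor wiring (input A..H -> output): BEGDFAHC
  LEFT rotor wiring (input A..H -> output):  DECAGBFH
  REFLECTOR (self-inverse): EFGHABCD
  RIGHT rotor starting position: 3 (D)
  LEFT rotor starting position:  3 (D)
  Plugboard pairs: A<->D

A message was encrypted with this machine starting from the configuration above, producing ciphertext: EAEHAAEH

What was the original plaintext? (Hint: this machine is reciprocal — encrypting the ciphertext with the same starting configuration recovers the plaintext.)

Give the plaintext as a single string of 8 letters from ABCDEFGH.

Char 1 ('E'): step: R->4, L=3; E->plug->E->R->F->L->A->refl->E->L'->E->R'->B->plug->B
Char 2 ('A'): step: R->5, L=3; A->plug->D->R->E->L->E->refl->A->L'->F->R'->C->plug->C
Char 3 ('E'): step: R->6, L=3; E->plug->E->R->A->L->F->refl->B->L'->G->R'->D->plug->A
Char 4 ('H'): step: R->7, L=3; H->plug->H->R->A->L->F->refl->B->L'->G->R'->F->plug->F
Char 5 ('A'): step: R->0, L->4 (L advanced); A->plug->D->R->D->L->D->refl->H->L'->E->R'->B->plug->B
Char 6 ('A'): step: R->1, L=4; A->plug->D->R->E->L->H->refl->D->L'->D->R'->A->plug->D
Char 7 ('E'): step: R->2, L=4; E->plug->E->R->F->L->A->refl->E->L'->H->R'->G->plug->G
Char 8 ('H'): step: R->3, L=4; H->plug->H->R->D->L->D->refl->H->L'->E->R'->D->plug->A

Answer: BCAFBDGA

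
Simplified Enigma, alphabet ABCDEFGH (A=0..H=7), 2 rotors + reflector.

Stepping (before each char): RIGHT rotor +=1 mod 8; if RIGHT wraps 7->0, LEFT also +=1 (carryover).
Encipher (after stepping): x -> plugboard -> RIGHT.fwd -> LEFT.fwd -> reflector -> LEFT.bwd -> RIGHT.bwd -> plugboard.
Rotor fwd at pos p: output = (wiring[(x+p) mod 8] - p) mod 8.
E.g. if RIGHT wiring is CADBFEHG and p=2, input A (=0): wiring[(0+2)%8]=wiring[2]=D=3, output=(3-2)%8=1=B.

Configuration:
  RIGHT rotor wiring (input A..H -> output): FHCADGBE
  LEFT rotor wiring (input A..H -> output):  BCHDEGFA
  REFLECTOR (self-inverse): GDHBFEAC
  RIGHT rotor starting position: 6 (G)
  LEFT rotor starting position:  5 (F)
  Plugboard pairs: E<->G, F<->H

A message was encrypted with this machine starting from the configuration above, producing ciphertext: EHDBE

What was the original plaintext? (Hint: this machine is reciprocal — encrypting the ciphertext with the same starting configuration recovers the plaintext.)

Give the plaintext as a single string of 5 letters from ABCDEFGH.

Char 1 ('E'): step: R->7, L=5; E->plug->G->R->H->L->H->refl->C->L'->F->R'->A->plug->A
Char 2 ('H'): step: R->0, L->6 (L advanced); H->plug->F->R->G->L->G->refl->A->L'->H->R'->B->plug->B
Char 3 ('D'): step: R->1, L=6; D->plug->D->R->C->L->D->refl->B->L'->E->R'->H->plug->F
Char 4 ('B'): step: R->2, L=6; B->plug->B->R->G->L->G->refl->A->L'->H->R'->E->plug->G
Char 5 ('E'): step: R->3, L=6; E->plug->G->R->E->L->B->refl->D->L'->C->R'->F->plug->H

Answer: ABFGH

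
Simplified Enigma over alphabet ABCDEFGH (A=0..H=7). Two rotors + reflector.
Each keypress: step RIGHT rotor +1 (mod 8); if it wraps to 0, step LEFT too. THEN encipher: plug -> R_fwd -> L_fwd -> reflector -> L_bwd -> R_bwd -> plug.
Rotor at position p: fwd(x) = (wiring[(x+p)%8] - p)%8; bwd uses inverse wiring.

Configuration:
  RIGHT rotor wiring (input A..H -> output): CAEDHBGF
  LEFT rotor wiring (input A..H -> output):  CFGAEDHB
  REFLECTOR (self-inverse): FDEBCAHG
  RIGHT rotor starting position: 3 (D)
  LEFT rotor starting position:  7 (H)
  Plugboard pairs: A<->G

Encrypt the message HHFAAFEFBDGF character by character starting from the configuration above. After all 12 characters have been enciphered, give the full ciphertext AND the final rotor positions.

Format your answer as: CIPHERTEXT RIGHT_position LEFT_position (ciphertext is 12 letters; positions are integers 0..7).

Char 1 ('H'): step: R->4, L=7; H->plug->H->R->H->L->A->refl->F->L'->F->R'->B->plug->B
Char 2 ('H'): step: R->5, L=7; H->plug->H->R->C->L->G->refl->H->L'->D->R'->E->plug->E
Char 3 ('F'): step: R->6, L=7; F->plug->F->R->F->L->F->refl->A->L'->H->R'->B->plug->B
Char 4 ('A'): step: R->7, L=7; A->plug->G->R->C->L->G->refl->H->L'->D->R'->B->plug->B
Char 5 ('A'): step: R->0, L->0 (L advanced); A->plug->G->R->G->L->H->refl->G->L'->C->R'->A->plug->G
Char 6 ('F'): step: R->1, L=0; F->plug->F->R->F->L->D->refl->B->L'->H->R'->A->plug->G
Char 7 ('E'): step: R->2, L=0; E->plug->E->R->E->L->E->refl->C->L'->A->R'->G->plug->A
Char 8 ('F'): step: R->3, L=0; F->plug->F->R->H->L->B->refl->D->L'->F->R'->G->plug->A
Char 9 ('B'): step: R->4, L=0; B->plug->B->R->F->L->D->refl->B->L'->H->R'->H->plug->H
Char 10 ('D'): step: R->5, L=0; D->plug->D->R->F->L->D->refl->B->L'->H->R'->F->plug->F
Char 11 ('G'): step: R->6, L=0; G->plug->A->R->A->L->C->refl->E->L'->E->R'->C->plug->C
Char 12 ('F'): step: R->7, L=0; F->plug->F->R->A->L->C->refl->E->L'->E->R'->E->plug->E
Final: ciphertext=BEBBGGAAHFCE, RIGHT=7, LEFT=0

Answer: BEBBGGAAHFCE 7 0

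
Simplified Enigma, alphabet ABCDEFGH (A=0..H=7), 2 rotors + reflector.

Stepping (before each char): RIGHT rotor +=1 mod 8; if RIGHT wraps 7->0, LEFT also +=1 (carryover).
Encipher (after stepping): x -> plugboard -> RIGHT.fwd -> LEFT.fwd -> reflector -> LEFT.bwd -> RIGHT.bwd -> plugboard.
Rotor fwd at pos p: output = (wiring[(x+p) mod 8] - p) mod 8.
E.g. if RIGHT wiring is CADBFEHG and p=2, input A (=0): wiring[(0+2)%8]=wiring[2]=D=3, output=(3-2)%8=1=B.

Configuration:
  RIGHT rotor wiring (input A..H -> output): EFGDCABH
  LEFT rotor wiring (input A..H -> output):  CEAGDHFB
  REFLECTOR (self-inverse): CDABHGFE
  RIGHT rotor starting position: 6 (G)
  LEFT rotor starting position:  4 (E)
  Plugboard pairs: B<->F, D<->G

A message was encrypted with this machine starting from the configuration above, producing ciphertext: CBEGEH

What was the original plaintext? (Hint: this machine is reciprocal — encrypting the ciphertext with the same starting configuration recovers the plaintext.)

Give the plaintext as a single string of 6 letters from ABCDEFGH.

Answer: ADHBDG

Derivation:
Char 1 ('C'): step: R->7, L=4; C->plug->C->R->G->L->E->refl->H->L'->A->R'->A->plug->A
Char 2 ('B'): step: R->0, L->5 (L advanced); B->plug->F->R->A->L->C->refl->A->L'->B->R'->G->plug->D
Char 3 ('E'): step: R->1, L=5; E->plug->E->R->H->L->G->refl->F->L'->D->R'->H->plug->H
Char 4 ('G'): step: R->2, L=5; G->plug->D->R->G->L->B->refl->D->L'->F->R'->F->plug->B
Char 5 ('E'): step: R->3, L=5; E->plug->E->R->E->L->H->refl->E->L'->C->R'->G->plug->D
Char 6 ('H'): step: R->4, L=5; H->plug->H->R->H->L->G->refl->F->L'->D->R'->D->plug->G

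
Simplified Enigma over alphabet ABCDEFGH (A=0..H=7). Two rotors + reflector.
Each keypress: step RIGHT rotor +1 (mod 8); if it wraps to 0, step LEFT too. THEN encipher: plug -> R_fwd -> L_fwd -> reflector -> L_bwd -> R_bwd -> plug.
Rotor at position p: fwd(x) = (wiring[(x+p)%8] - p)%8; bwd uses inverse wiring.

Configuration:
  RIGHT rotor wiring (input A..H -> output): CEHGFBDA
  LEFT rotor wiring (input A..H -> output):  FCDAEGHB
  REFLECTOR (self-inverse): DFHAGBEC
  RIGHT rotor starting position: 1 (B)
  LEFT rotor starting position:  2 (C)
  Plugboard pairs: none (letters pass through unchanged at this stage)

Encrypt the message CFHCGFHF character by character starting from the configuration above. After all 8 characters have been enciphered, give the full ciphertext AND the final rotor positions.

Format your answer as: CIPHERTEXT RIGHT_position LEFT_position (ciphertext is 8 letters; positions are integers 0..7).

Answer: ECBGDEFG 1 3

Derivation:
Char 1 ('C'): step: R->2, L=2; C->plug->C->R->D->L->E->refl->G->L'->B->R'->E->plug->E
Char 2 ('F'): step: R->3, L=2; F->plug->F->R->H->L->A->refl->D->L'->G->R'->C->plug->C
Char 3 ('H'): step: R->4, L=2; H->plug->H->R->C->L->C->refl->H->L'->F->R'->B->plug->B
Char 4 ('C'): step: R->5, L=2; C->plug->C->R->D->L->E->refl->G->L'->B->R'->G->plug->G
Char 5 ('G'): step: R->6, L=2; G->plug->G->R->H->L->A->refl->D->L'->G->R'->D->plug->D
Char 6 ('F'): step: R->7, L=2; F->plug->F->R->G->L->D->refl->A->L'->H->R'->E->plug->E
Char 7 ('H'): step: R->0, L->3 (L advanced); H->plug->H->R->A->L->F->refl->B->L'->B->R'->F->plug->F
Char 8 ('F'): step: R->1, L=3; F->plug->F->R->C->L->D->refl->A->L'->H->R'->G->plug->G
Final: ciphertext=ECBGDEFG, RIGHT=1, LEFT=3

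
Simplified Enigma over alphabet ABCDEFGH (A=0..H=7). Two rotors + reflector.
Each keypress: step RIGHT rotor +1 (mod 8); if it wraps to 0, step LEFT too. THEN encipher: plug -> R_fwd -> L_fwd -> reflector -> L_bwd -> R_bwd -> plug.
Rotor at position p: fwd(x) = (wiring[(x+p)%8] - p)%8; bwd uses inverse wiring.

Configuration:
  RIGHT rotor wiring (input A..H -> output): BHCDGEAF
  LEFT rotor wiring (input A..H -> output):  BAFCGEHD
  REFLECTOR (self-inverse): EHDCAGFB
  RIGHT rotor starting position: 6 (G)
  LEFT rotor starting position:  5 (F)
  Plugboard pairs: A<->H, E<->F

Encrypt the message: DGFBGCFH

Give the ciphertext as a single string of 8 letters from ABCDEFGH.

Answer: GECGHBBC

Derivation:
Char 1 ('D'): step: R->7, L=5; D->plug->D->R->D->L->E->refl->A->L'->F->R'->G->plug->G
Char 2 ('G'): step: R->0, L->6 (L advanced); G->plug->G->R->A->L->B->refl->H->L'->E->R'->F->plug->E
Char 3 ('F'): step: R->1, L=6; F->plug->E->R->D->L->C->refl->D->L'->C->R'->C->plug->C
Char 4 ('B'): step: R->2, L=6; B->plug->B->R->B->L->F->refl->G->L'->H->R'->G->plug->G
Char 5 ('G'): step: R->3, L=6; G->plug->G->R->E->L->H->refl->B->L'->A->R'->A->plug->H
Char 6 ('C'): step: R->4, L=6; C->plug->C->R->E->L->H->refl->B->L'->A->R'->B->plug->B
Char 7 ('F'): step: R->5, L=6; F->plug->E->R->C->L->D->refl->C->L'->D->R'->B->plug->B
Char 8 ('H'): step: R->6, L=6; H->plug->A->R->C->L->D->refl->C->L'->D->R'->C->plug->C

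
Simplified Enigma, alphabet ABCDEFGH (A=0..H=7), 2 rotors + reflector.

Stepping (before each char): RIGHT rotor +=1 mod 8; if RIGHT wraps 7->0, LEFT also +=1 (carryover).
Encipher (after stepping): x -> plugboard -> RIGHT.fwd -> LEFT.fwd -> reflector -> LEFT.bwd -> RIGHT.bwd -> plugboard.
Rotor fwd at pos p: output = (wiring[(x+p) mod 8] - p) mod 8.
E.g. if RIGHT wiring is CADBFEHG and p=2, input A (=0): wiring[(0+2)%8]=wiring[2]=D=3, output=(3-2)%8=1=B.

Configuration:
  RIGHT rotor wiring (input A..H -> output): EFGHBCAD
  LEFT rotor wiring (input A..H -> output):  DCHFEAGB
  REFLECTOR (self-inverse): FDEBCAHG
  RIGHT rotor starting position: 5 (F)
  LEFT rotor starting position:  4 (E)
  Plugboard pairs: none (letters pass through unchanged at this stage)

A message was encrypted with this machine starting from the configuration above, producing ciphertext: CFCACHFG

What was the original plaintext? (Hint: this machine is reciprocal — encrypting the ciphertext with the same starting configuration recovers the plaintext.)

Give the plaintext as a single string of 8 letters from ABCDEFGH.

Char 1 ('C'): step: R->6, L=4; C->plug->C->R->G->L->D->refl->B->L'->H->R'->D->plug->D
Char 2 ('F'): step: R->7, L=4; F->plug->F->R->C->L->C->refl->E->L'->B->R'->H->plug->H
Char 3 ('C'): step: R->0, L->5 (L advanced); C->plug->C->R->G->L->A->refl->F->L'->E->R'->A->plug->A
Char 4 ('A'): step: R->1, L=5; A->plug->A->R->E->L->F->refl->A->L'->G->R'->C->plug->C
Char 5 ('C'): step: R->2, L=5; C->plug->C->R->H->L->H->refl->G->L'->D->R'->H->plug->H
Char 6 ('H'): step: R->3, L=5; H->plug->H->R->D->L->G->refl->H->L'->H->R'->C->plug->C
Char 7 ('F'): step: R->4, L=5; F->plug->F->R->B->L->B->refl->D->L'->A->R'->E->plug->E
Char 8 ('G'): step: R->5, L=5; G->plug->G->R->C->L->E->refl->C->L'->F->R'->A->plug->A

Answer: DHACHCEA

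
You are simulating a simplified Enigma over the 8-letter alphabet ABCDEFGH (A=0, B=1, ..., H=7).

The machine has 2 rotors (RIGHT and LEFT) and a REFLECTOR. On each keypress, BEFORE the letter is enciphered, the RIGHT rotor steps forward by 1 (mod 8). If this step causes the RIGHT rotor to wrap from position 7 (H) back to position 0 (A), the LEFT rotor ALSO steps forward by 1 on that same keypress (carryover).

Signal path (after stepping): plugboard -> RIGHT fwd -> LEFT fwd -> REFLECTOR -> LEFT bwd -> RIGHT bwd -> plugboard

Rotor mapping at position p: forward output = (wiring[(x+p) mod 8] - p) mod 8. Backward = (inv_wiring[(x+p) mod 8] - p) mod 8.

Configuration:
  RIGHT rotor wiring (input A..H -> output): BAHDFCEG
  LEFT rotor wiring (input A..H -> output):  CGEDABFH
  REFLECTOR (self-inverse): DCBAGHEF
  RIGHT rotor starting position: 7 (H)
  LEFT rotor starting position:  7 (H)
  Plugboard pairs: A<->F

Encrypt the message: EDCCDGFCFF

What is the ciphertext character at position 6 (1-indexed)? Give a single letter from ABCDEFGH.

Char 1 ('E'): step: R->0, L->0 (L advanced); E->plug->E->R->F->L->B->refl->C->L'->A->R'->B->plug->B
Char 2 ('D'): step: R->1, L=0; D->plug->D->R->E->L->A->refl->D->L'->D->R'->F->plug->A
Char 3 ('C'): step: R->2, L=0; C->plug->C->R->D->L->D->refl->A->L'->E->R'->F->plug->A
Char 4 ('C'): step: R->3, L=0; C->plug->C->R->H->L->H->refl->F->L'->G->R'->F->plug->A
Char 5 ('D'): step: R->4, L=0; D->plug->D->R->C->L->E->refl->G->L'->B->R'->A->plug->F
Char 6 ('G'): step: R->5, L=0; G->plug->G->R->G->L->F->refl->H->L'->H->R'->B->plug->B

B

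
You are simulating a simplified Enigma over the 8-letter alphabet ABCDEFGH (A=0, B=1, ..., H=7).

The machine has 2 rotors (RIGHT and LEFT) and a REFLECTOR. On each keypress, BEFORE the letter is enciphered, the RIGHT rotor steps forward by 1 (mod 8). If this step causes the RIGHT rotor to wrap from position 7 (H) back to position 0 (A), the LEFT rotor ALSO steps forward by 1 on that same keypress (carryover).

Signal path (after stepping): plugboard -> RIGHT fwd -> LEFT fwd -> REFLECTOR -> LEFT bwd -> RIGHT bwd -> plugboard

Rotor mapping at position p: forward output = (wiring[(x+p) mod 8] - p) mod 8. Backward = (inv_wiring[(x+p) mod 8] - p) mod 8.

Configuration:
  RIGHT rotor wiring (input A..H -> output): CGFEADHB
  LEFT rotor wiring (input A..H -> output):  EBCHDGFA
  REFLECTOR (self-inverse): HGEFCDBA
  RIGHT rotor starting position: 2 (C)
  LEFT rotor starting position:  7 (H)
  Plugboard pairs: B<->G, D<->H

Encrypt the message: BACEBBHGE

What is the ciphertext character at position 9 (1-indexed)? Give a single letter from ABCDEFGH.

Char 1 ('B'): step: R->3, L=7; B->plug->G->R->D->L->D->refl->F->L'->B->R'->A->plug->A
Char 2 ('A'): step: R->4, L=7; A->plug->A->R->E->L->A->refl->H->L'->G->R'->E->plug->E
Char 3 ('C'): step: R->5, L=7; C->plug->C->R->E->L->A->refl->H->L'->G->R'->A->plug->A
Char 4 ('E'): step: R->6, L=7; E->plug->E->R->H->L->G->refl->B->L'->A->R'->D->plug->H
Char 5 ('B'): step: R->7, L=7; B->plug->G->R->E->L->A->refl->H->L'->G->R'->D->plug->H
Char 6 ('B'): step: R->0, L->0 (L advanced); B->plug->G->R->H->L->A->refl->H->L'->D->R'->F->plug->F
Char 7 ('H'): step: R->1, L=0; H->plug->D->R->H->L->A->refl->H->L'->D->R'->C->plug->C
Char 8 ('G'): step: R->2, L=0; G->plug->B->R->C->L->C->refl->E->L'->A->R'->G->plug->B
Char 9 ('E'): step: R->3, L=0; E->plug->E->R->G->L->F->refl->D->L'->E->R'->D->plug->H

H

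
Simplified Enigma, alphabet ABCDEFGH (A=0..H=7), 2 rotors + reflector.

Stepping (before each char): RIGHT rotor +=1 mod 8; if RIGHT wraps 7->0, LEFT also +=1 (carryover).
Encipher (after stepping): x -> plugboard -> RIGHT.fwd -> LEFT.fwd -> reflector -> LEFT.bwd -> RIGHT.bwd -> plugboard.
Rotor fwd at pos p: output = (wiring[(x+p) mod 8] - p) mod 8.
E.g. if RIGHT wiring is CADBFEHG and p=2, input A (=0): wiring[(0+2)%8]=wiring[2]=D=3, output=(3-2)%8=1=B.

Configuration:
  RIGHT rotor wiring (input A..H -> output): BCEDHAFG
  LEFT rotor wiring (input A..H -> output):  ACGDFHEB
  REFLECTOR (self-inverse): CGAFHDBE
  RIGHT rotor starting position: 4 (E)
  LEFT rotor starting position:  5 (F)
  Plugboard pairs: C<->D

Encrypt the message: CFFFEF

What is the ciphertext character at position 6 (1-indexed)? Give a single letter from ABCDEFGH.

Char 1 ('C'): step: R->5, L=5; C->plug->D->R->E->L->F->refl->D->L'->D->R'->A->plug->A
Char 2 ('F'): step: R->6, L=5; F->plug->F->R->F->L->B->refl->G->L'->G->R'->E->plug->E
Char 3 ('F'): step: R->7, L=5; F->plug->F->R->A->L->C->refl->A->L'->H->R'->A->plug->A
Char 4 ('F'): step: R->0, L->6 (L advanced); F->plug->F->R->A->L->G->refl->B->L'->H->R'->E->plug->E
Char 5 ('E'): step: R->1, L=6; E->plug->E->R->H->L->B->refl->G->L'->A->R'->H->plug->H
Char 6 ('F'): step: R->2, L=6; F->plug->F->R->E->L->A->refl->C->L'->C->R'->A->plug->A

A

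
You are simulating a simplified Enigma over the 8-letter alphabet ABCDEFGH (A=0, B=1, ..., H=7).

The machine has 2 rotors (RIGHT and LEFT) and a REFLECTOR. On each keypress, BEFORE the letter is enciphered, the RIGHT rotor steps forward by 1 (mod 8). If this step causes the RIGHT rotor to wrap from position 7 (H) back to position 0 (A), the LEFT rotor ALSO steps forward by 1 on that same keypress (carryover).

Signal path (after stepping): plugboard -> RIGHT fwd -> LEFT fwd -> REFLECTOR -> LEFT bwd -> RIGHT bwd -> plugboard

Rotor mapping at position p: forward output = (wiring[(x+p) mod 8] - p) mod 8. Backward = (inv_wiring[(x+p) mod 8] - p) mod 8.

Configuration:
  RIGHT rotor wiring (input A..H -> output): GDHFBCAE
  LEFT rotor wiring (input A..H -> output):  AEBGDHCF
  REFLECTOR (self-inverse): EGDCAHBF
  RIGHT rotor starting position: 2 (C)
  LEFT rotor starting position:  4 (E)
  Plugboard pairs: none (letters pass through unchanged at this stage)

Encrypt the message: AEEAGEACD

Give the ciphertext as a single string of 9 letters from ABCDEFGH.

Char 1 ('A'): step: R->3, L=4; A->plug->A->R->C->L->G->refl->B->L'->D->R'->F->plug->F
Char 2 ('E'): step: R->4, L=4; E->plug->E->R->C->L->G->refl->B->L'->D->R'->G->plug->G
Char 3 ('E'): step: R->5, L=4; E->plug->E->R->G->L->F->refl->H->L'->A->R'->G->plug->G
Char 4 ('A'): step: R->6, L=4; A->plug->A->R->C->L->G->refl->B->L'->D->R'->G->plug->G
Char 5 ('G'): step: R->7, L=4; G->plug->G->R->D->L->B->refl->G->L'->C->R'->F->plug->F
Char 6 ('E'): step: R->0, L->5 (L advanced); E->plug->E->R->B->L->F->refl->H->L'->E->R'->H->plug->H
Char 7 ('A'): step: R->1, L=5; A->plug->A->R->C->L->A->refl->E->L'->F->R'->H->plug->H
Char 8 ('C'): step: R->2, L=5; C->plug->C->R->H->L->G->refl->B->L'->G->R'->E->plug->E
Char 9 ('D'): step: R->3, L=5; D->plug->D->R->F->L->E->refl->A->L'->C->R'->A->plug->A

Answer: FGGGFHHEA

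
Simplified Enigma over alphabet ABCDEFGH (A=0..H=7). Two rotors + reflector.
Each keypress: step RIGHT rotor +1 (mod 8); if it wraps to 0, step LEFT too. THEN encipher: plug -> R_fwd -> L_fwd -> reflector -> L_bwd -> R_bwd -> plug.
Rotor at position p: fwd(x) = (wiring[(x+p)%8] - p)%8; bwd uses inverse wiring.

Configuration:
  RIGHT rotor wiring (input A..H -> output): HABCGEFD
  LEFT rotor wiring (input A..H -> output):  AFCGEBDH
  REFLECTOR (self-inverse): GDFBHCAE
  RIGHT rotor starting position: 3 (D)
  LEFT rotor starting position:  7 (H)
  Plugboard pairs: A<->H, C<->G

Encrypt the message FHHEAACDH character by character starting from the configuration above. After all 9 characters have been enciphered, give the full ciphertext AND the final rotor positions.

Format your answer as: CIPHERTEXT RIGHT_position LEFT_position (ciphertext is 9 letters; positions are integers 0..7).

Answer: DFFGBDAGG 4 0

Derivation:
Char 1 ('F'): step: R->4, L=7; F->plug->F->R->E->L->H->refl->E->L'->H->R'->D->plug->D
Char 2 ('H'): step: R->5, L=7; H->plug->A->R->H->L->E->refl->H->L'->E->R'->F->plug->F
Char 3 ('H'): step: R->6, L=7; H->plug->A->R->H->L->E->refl->H->L'->E->R'->F->plug->F
Char 4 ('E'): step: R->7, L=7; E->plug->E->R->D->L->D->refl->B->L'->B->R'->C->plug->G
Char 5 ('A'): step: R->0, L->0 (L advanced); A->plug->H->R->D->L->G->refl->A->L'->A->R'->B->plug->B
Char 6 ('A'): step: R->1, L=0; A->plug->H->R->G->L->D->refl->B->L'->F->R'->D->plug->D
Char 7 ('C'): step: R->2, L=0; C->plug->G->R->F->L->B->refl->D->L'->G->R'->H->plug->A
Char 8 ('D'): step: R->3, L=0; D->plug->D->R->C->L->C->refl->F->L'->B->R'->C->plug->G
Char 9 ('H'): step: R->4, L=0; H->plug->A->R->C->L->C->refl->F->L'->B->R'->C->plug->G
Final: ciphertext=DFFGBDAGG, RIGHT=4, LEFT=0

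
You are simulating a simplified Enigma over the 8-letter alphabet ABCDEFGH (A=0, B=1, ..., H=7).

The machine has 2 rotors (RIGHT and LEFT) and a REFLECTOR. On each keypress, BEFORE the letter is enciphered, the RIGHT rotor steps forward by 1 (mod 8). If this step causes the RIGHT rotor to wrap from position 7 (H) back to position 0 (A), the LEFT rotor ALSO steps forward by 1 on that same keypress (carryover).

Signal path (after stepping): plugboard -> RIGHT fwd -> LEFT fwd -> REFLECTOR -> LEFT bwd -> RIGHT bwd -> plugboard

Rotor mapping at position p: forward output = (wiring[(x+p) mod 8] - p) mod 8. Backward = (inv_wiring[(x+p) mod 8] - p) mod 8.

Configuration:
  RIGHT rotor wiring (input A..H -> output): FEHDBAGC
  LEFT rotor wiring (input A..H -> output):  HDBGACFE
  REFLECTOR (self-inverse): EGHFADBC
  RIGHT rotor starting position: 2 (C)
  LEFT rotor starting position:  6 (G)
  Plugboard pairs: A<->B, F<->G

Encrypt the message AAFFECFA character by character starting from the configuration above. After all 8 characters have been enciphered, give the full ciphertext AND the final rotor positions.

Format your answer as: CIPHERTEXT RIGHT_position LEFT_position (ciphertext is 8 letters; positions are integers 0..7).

Char 1 ('A'): step: R->3, L=6; A->plug->B->R->G->L->C->refl->H->L'->A->R'->A->plug->B
Char 2 ('A'): step: R->4, L=6; A->plug->B->R->E->L->D->refl->F->L'->D->R'->G->plug->F
Char 3 ('F'): step: R->5, L=6; F->plug->G->R->G->L->C->refl->H->L'->A->R'->D->plug->D
Char 4 ('F'): step: R->6, L=6; F->plug->G->R->D->L->F->refl->D->L'->E->R'->B->plug->A
Char 5 ('E'): step: R->7, L=6; E->plug->E->R->E->L->D->refl->F->L'->D->R'->A->plug->B
Char 6 ('C'): step: R->0, L->7 (L advanced); C->plug->C->R->H->L->G->refl->B->L'->F->R'->A->plug->B
Char 7 ('F'): step: R->1, L=7; F->plug->G->R->B->L->A->refl->E->L'->C->R'->C->plug->C
Char 8 ('A'): step: R->2, L=7; A->plug->B->R->B->L->A->refl->E->L'->C->R'->H->plug->H
Final: ciphertext=BFDABBCH, RIGHT=2, LEFT=7

Answer: BFDABBCH 2 7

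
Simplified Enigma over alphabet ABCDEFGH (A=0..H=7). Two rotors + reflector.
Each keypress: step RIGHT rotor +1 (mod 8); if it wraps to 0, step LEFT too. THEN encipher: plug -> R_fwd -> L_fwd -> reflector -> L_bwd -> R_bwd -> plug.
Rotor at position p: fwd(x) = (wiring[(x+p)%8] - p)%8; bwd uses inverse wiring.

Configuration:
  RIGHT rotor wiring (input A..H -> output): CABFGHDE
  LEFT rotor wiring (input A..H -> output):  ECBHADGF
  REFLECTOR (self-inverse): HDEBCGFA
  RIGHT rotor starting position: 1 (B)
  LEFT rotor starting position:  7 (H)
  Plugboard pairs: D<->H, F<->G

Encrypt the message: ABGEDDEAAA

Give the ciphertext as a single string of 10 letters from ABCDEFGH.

Char 1 ('A'): step: R->2, L=7; A->plug->A->R->H->L->H->refl->A->L'->E->R'->C->plug->C
Char 2 ('B'): step: R->3, L=7; B->plug->B->R->D->L->C->refl->E->L'->G->R'->H->plug->D
Char 3 ('G'): step: R->4, L=7; G->plug->F->R->E->L->A->refl->H->L'->H->R'->C->plug->C
Char 4 ('E'): step: R->5, L=7; E->plug->E->R->D->L->C->refl->E->L'->G->R'->B->plug->B
Char 5 ('D'): step: R->6, L=7; D->plug->H->R->B->L->F->refl->G->L'->A->R'->G->plug->F
Char 6 ('D'): step: R->7, L=7; D->plug->H->R->E->L->A->refl->H->L'->H->R'->F->plug->G
Char 7 ('E'): step: R->0, L->0 (L advanced); E->plug->E->R->G->L->G->refl->F->L'->H->R'->F->plug->G
Char 8 ('A'): step: R->1, L=0; A->plug->A->R->H->L->F->refl->G->L'->G->R'->E->plug->E
Char 9 ('A'): step: R->2, L=0; A->plug->A->R->H->L->F->refl->G->L'->G->R'->H->plug->D
Char 10 ('A'): step: R->3, L=0; A->plug->A->R->C->L->B->refl->D->L'->F->R'->G->plug->F

Answer: CDCBFGGEDF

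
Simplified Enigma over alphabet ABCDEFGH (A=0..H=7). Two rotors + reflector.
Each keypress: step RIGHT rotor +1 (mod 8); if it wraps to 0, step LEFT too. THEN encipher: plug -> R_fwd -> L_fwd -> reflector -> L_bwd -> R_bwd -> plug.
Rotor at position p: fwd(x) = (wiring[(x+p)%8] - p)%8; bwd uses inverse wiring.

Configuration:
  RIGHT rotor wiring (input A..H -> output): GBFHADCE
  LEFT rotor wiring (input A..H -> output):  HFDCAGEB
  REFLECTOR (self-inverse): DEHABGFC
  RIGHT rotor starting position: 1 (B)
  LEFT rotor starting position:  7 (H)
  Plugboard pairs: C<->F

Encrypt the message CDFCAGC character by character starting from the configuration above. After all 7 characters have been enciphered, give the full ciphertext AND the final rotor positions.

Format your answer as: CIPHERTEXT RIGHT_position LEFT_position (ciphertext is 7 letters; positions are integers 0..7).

Answer: HHDACCE 0 0

Derivation:
Char 1 ('C'): step: R->2, L=7; C->plug->F->R->C->L->G->refl->F->L'->H->R'->H->plug->H
Char 2 ('D'): step: R->3, L=7; D->plug->D->R->H->L->F->refl->G->L'->C->R'->H->plug->H
Char 3 ('F'): step: R->4, L=7; F->plug->C->R->G->L->H->refl->C->L'->A->R'->D->plug->D
Char 4 ('C'): step: R->5, L=7; C->plug->F->R->A->L->C->refl->H->L'->G->R'->A->plug->A
Char 5 ('A'): step: R->6, L=7; A->plug->A->R->E->L->D->refl->A->L'->B->R'->F->plug->C
Char 6 ('G'): step: R->7, L=7; G->plug->G->R->E->L->D->refl->A->L'->B->R'->F->plug->C
Char 7 ('C'): step: R->0, L->0 (L advanced); C->plug->F->R->D->L->C->refl->H->L'->A->R'->E->plug->E
Final: ciphertext=HHDACCE, RIGHT=0, LEFT=0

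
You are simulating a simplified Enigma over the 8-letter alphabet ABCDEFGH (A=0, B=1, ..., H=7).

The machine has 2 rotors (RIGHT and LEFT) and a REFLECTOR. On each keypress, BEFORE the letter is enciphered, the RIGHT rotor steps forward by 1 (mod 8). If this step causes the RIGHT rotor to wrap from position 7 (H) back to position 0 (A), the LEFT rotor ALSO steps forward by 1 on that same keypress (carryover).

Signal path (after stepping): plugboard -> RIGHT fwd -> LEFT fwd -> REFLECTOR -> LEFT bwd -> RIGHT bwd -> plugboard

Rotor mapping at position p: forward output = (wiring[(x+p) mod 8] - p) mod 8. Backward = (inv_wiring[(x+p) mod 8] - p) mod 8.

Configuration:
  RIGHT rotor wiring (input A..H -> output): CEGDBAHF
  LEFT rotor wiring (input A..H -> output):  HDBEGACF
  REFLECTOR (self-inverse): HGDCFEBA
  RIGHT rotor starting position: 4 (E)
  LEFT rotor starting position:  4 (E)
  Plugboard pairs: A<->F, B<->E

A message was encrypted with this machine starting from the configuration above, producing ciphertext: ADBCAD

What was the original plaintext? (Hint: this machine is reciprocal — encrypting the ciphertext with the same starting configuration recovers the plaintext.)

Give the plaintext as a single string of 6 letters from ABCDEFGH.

Answer: GFHFCH

Derivation:
Char 1 ('A'): step: R->5, L=4; A->plug->F->R->B->L->E->refl->F->L'->G->R'->G->plug->G
Char 2 ('D'): step: R->6, L=4; D->plug->D->R->G->L->F->refl->E->L'->B->R'->A->plug->F
Char 3 ('B'): step: R->7, L=4; B->plug->E->R->E->L->D->refl->C->L'->A->R'->H->plug->H
Char 4 ('C'): step: R->0, L->5 (L advanced); C->plug->C->R->G->L->H->refl->A->L'->C->R'->A->plug->F
Char 5 ('A'): step: R->1, L=5; A->plug->F->R->G->L->H->refl->A->L'->C->R'->C->plug->C
Char 6 ('D'): step: R->2, L=5; D->plug->D->R->G->L->H->refl->A->L'->C->R'->H->plug->H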